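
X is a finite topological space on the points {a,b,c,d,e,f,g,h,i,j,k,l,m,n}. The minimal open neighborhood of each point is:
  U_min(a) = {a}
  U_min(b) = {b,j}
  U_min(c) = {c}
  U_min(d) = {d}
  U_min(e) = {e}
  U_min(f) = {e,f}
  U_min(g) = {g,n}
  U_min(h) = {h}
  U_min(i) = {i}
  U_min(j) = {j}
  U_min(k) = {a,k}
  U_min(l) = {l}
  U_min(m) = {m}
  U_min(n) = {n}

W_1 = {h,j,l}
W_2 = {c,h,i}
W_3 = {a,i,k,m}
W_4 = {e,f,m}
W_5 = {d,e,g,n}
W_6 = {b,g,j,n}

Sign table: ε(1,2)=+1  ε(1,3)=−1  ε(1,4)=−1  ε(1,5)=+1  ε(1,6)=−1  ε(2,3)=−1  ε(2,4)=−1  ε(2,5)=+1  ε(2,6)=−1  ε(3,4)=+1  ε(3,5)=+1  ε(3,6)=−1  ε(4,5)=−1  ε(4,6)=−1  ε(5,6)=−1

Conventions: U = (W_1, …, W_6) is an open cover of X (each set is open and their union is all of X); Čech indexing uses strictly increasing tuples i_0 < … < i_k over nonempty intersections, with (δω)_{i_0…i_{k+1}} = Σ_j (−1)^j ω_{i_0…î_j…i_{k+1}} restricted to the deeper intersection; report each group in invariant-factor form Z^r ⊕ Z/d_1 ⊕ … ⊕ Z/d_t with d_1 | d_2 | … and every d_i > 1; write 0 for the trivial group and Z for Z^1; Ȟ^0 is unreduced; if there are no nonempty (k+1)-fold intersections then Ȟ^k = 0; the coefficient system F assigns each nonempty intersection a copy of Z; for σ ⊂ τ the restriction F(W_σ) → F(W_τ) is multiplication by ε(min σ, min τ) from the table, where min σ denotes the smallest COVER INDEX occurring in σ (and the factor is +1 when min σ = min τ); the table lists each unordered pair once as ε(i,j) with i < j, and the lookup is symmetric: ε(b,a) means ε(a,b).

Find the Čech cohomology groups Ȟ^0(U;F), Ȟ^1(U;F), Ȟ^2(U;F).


nerve of the cover:
  W12={h} W16={j} W23={i} W34={m} W45={e} W56={g,n}
C dims 6,6; δ0: rk 5, SNF 1^5
Ȟ^0 = (6 − 5) − 0 = 1, so Ȟ^0 ≅ Z
Ȟ^1 = (6 − 0) − 5 = 1, so Ȟ^1 ≅ Z
Ȟ^2 = (0 − 0) − 0 = 0, so Ȟ^2 ≅ 0

Ȟ^0(U;F) ≅ Z, Ȟ^1(U;F) ≅ Z, Ȟ^2(U;F) ≅ 0


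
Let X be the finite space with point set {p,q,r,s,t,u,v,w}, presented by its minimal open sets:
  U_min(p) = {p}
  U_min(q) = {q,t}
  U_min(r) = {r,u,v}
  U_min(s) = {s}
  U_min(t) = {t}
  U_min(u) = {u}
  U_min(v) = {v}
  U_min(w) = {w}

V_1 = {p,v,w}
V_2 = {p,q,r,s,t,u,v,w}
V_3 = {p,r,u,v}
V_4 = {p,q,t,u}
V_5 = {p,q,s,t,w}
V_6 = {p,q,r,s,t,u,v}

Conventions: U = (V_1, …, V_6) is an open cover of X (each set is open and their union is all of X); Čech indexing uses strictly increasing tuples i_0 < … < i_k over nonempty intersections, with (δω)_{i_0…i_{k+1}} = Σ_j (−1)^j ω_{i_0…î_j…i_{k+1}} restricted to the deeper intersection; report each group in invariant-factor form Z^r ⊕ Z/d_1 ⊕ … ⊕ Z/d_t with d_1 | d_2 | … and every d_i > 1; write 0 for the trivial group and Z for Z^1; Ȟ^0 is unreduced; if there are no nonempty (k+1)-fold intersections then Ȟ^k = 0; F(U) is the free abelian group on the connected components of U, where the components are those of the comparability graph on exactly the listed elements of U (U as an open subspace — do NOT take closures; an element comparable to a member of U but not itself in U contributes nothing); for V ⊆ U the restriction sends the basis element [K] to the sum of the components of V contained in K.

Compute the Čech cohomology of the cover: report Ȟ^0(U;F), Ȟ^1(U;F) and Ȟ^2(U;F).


nerve simplices:
  V12={p,v,w} V13={p,v} V14={p} V15={p,w} V16={p,v} V23={p,r,u,v} V24={p,q,t,u} V25={p,q,s,t,w} V26={p,q,r,s,t,u,v} V34={p,u} V35={p} V36={p,r,u,v} V45={p,q,t} V46={p,q,t,u} V56={p,q,s,t}
  V123={p,v} V124={p} V125={p,w} V126={p,v} V134={p} V135={p} V136={p,v} V145={p} V146={p} V156={p} V234={p,u} V235={p} V236={p,r,u,v} V245={p,q,t} V246={p,q,t,u} V256={p,q,s,t} V345={p} V346={p,u} V356={p} V456={p,q,t}
  V1234={p} V1235={p} V1236={p,v} V1245={p} V1246={p} V1256={p} V1345={p} V1346={p} V1356={p} V1456={p} V2345={p} V2346={p,u} V2356={p} V2456={p,q,t} V3456={p}
  V12345={p} V12346={p} V12356={p} V12456={p} V13456={p} V23456={p}
  V123456={p}
components per intersection:
  V1: {p} {v} {w}
  V2: {p} {q,t} {r,u,v} {s} {w}
  V3: {p} {r,u,v}
  V4: {p} {q,t} {u}
  V5: {p} {q,t} {s} {w}
  V6: {p} {q,t} {r,u,v} {s}
  V12: {p} {v} {w}
  V13: {p} {v}
  V14: {p}
  V15: {p} {w}
  V16: {p} {v}
  V23: {p} {r,u,v}
  V24: {p} {q,t} {u}
  V25: {p} {q,t} {s} {w}
  V26: {p} {q,t} {r,u,v} {s}
  V34: {p} {u}
  V35: {p}
  V36: {p} {r,u,v}
  V45: {p} {q,t}
  V46: {p} {q,t} {u}
  V56: {p} {q,t} {s}
  V123: {p} {v}
  V124: {p}
  V125: {p} {w}
  V126: {p} {v}
  V134: {p}
  V135: {p}
  V136: {p} {v}
  V145: {p}
  V146: {p}
  V156: {p}
  V234: {p} {u}
  V235: {p}
  V236: {p} {r,u,v}
  V245: {p} {q,t}
  V246: {p} {q,t} {u}
  V256: {p} {q,t} {s}
  V345: {p}
  V346: {p} {u}
  V356: {p}
  V456: {p} {q,t}
  V1234: {p}
  V1235: {p}
  V1236: {p} {v}
  V1245: {p}
  V1246: {p}
  V1256: {p}
  V1345: {p}
  V1346: {p}
  V1356: {p}
  V1456: {p}
  V2345: {p}
  V2346: {p} {u}
  V2356: {p}
  V2456: {p} {q,t}
  V3456: {p}
  V12345: {p}
  V12346: {p}
  V12356: {p}
  V12456: {p}
  V13456: {p}
  V23456: {p}
  V123456: {p}
C dims 21,36,33,18; δ0: rk 16, SNF 1^16; δ1: rk 20, SNF 1^20; δ2: rk 13, SNF 1^13
degree 0: 21−16−0 = 5 → Ȟ^0 ≅ Z^5
degree 1: 36−20−16 = 0 → Ȟ^1 ≅ 0
degree 2: 33−13−20 = 0 → Ȟ^2 ≅ 0

Ȟ^0 ≅ Z^5; Ȟ^1 ≅ 0; Ȟ^2 ≅ 0


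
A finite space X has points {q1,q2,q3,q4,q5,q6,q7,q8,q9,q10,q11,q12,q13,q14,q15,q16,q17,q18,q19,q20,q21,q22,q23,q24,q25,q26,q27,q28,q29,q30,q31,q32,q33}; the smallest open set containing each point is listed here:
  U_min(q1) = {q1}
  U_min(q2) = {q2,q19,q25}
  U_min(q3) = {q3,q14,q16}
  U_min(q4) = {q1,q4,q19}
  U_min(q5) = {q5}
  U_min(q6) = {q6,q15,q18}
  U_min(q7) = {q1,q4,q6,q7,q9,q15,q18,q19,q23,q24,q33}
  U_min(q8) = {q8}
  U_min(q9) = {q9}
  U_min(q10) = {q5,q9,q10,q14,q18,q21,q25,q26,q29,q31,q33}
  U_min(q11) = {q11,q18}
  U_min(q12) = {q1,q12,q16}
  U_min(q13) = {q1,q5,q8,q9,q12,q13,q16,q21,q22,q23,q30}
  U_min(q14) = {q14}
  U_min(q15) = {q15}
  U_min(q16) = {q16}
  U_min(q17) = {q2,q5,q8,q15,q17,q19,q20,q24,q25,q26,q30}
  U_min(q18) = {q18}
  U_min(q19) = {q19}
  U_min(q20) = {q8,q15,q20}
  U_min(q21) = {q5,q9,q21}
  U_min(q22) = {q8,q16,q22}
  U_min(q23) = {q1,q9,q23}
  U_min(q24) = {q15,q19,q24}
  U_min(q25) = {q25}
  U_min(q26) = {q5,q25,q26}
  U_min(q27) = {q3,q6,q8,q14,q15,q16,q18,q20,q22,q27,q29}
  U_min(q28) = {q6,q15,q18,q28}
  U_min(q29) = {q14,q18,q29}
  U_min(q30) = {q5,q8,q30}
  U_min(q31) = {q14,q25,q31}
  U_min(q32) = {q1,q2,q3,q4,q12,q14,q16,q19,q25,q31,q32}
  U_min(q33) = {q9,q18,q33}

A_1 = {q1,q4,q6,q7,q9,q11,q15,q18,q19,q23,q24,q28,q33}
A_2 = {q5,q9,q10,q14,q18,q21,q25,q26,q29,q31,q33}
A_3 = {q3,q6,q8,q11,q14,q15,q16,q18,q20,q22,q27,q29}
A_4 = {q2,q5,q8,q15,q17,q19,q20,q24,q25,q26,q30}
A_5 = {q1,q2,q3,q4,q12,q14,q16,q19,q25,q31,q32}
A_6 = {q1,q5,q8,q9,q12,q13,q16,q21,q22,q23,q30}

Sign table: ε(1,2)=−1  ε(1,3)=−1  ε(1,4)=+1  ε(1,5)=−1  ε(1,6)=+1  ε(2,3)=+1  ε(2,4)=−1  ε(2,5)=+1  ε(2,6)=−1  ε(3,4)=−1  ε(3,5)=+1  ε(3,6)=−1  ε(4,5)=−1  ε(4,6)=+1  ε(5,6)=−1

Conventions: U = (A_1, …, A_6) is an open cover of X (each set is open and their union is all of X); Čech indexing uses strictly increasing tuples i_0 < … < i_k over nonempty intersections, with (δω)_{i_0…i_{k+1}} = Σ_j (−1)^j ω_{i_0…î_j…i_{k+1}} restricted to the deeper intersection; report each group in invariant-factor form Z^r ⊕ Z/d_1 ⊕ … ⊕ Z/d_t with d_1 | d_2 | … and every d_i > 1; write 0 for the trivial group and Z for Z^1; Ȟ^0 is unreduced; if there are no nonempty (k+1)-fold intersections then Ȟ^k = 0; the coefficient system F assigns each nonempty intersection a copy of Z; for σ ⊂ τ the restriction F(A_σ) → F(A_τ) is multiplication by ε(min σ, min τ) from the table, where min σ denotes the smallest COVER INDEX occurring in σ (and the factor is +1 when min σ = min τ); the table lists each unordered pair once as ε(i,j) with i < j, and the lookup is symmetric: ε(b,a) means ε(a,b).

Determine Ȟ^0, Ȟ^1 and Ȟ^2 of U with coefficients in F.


nerve of the cover:
  A12={q9,q18,q33} A13={q6,q11,q15,q18} A14={q15,q19,q24} A15={q1,q4,q19} A16={q1,q9,q23} A23={q14,q18,q29} A24={q5,q25,q26} A25={q14,q25,q31} A26={q5,q9,q21} A34={q8,q15,q20} A35={q3,q14,q16} A36={q8,q16,q22} A45={q2,q19,q25} A46={q5,q8,q30} A56={q1,q12,q16}
  A123={q18} A126={q9} A134={q15} A145={q19} A156={q1} A235={q14} A245={q25} A246={q5} A346={q8} A356={q16}
C dims 6,15,10; δ0: rk 5, SNF 1^5; δ1: rk 10, SNF 1^9·2
Ȟ^0 = (6 − 5) − 0 = 1, so Ȟ^0 ≅ Z
Ȟ^1 = (15 − 10) − 5 = 0, so Ȟ^1 ≅ 0
Ȟ^2 = (10 − 0) − 10 = 0 plus torsion [2], so Ȟ^2 ≅ Z/2

Ȟ^0(U;F) ≅ Z, Ȟ^1(U;F) ≅ 0 and Ȟ^2(U;F) ≅ Z/2


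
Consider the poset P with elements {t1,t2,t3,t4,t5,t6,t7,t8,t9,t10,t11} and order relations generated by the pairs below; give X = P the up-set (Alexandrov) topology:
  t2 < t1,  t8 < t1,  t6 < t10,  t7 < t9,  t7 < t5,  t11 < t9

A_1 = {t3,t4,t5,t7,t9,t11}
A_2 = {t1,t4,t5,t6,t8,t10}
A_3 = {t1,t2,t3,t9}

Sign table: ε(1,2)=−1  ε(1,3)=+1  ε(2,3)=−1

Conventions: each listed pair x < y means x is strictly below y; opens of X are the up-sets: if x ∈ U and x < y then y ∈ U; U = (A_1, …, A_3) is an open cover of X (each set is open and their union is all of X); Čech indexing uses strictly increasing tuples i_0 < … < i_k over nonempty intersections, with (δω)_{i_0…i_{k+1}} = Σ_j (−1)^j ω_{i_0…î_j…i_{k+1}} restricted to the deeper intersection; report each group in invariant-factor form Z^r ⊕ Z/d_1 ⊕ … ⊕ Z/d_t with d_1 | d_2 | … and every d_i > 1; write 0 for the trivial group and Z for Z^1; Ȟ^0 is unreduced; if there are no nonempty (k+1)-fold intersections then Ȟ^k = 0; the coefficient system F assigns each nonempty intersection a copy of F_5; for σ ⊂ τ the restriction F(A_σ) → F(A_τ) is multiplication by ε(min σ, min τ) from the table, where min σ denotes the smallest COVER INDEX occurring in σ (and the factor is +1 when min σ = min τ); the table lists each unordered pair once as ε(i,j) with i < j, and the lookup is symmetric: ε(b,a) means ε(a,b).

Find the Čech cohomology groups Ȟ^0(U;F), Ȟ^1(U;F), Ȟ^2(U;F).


nonempty overlaps:
  A12={t4,t5} A13={t3,t9} A23={t1}
C dims 3,3; δ0: rk_F5 2
degree 0: 3−2−0 = 1 → Ȟ^0 ≅ Z/5
degree 1: 3−0−2 = 1 → Ȟ^1 ≅ Z/5
degree 2: 0−0−0 = 0 → Ȟ^2 ≅ 0

Ȟ^0 ≅ Z/5,  Ȟ^1 ≅ Z/5,  Ȟ^2 ≅ 0


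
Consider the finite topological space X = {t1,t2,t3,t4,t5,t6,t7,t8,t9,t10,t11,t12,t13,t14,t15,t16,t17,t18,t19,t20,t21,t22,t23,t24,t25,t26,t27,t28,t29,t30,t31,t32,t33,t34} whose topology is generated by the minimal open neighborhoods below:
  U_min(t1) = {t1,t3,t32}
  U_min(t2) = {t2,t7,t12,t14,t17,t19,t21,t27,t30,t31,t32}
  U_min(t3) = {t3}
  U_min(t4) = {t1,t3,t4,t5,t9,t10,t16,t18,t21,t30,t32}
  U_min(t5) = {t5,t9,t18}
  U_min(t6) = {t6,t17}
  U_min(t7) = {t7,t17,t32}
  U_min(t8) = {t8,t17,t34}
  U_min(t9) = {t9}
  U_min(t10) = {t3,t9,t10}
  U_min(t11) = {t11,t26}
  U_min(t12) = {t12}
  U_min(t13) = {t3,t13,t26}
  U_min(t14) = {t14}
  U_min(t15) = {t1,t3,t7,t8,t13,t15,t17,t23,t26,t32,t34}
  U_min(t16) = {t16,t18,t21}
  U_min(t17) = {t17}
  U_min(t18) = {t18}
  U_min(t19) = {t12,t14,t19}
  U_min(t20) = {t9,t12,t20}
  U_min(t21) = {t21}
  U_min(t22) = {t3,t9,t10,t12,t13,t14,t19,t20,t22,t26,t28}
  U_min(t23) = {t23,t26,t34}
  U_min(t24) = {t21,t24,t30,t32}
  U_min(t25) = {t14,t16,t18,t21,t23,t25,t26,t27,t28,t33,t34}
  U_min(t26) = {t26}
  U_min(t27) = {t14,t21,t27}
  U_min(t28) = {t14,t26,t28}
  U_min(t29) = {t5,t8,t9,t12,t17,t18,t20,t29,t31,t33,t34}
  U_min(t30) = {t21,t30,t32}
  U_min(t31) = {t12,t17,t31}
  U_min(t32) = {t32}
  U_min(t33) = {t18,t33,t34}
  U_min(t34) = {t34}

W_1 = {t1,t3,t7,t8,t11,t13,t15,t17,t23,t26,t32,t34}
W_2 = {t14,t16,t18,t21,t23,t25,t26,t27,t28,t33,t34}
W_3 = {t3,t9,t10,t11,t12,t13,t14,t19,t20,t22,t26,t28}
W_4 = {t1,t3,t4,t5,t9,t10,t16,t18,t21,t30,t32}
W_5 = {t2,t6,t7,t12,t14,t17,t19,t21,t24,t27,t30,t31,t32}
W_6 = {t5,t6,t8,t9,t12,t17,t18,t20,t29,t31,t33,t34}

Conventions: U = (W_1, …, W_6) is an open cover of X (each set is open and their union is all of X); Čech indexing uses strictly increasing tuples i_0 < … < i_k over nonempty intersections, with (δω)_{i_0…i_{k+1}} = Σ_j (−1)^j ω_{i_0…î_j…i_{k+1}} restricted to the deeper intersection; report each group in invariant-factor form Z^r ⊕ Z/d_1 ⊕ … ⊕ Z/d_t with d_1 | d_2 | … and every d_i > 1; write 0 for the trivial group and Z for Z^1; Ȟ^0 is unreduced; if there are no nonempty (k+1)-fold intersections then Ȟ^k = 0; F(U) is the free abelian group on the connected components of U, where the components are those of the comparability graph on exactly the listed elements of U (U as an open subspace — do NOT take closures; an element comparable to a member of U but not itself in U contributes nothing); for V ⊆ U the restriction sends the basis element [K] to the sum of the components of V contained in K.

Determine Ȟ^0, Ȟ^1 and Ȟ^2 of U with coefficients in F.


nerve simplices:
  W12={t23,t26,t34} W13={t3,t11,t13,t26} W14={t1,t3,t32} W15={t7,t17,t32} W16={t8,t17,t34} W23={t14,t26,t28} W24={t16,t18,t21} W25={t14,t21,t27} W26={t18,t33,t34} W34={t3,t9,t10} W35={t12,t14,t19} W36={t9,t12,t20} W45={t21,t30,t32} W46={t5,t9,t18} W56={t6,t12,t17,t31}
  W123={t26} W126={t34} W134={t3} W145={t32} W156={t17} W235={t14} W245={t21} W246={t18} W346={t9} W356={t12}
components per intersection:
  W1: {t1,t3,t7,t8,t11,t13,t15,t17,t23,t26,t32,t34}
  W2: {t14,t16,t18,t21,t23,t25,t26,t27,t28,t33,t34}
  W3: {t3,t9,t10,t11,t12,t13,t14,t19,t20,t22,t26,t28}
  W4: {t1,t3,t4,t5,t9,t10,t16,t18,t21,t30,t32}
  W5: {t2,t6,t7,t12,t14,t17,t19,t21,t24,t27,t30,t31,t32}
  W6: {t5,t6,t8,t9,t12,t17,t18,t20,t29,t31,t33,t34}
  W12: {t23,t26,t34}
  W13: {t3,t11,t13,t26}
  W14: {t1,t3,t32}
  W15: {t7,t17,t32}
  W16: {t8,t17,t34}
  W23: {t14,t26,t28}
  W24: {t16,t18,t21}
  W25: {t14,t21,t27}
  W26: {t18,t33,t34}
  W34: {t3,t9,t10}
  W35: {t12,t14,t19}
  W36: {t9,t12,t20}
  W45: {t21,t30,t32}
  W46: {t5,t9,t18}
  W56: {t6,t12,t17,t31}
  W123: {t26}
  W126: {t34}
  W134: {t3}
  W145: {t32}
  W156: {t17}
  W235: {t14}
  W245: {t21}
  W246: {t18}
  W346: {t9}
  W356: {t12}
C dims 6,15,10; δ0: rk 5, SNF 1^5; δ1: rk 10, SNF 1^9·2
degree 0: 6−5−0 = 1 → Ȟ^0 ≅ Z
degree 1: 15−10−5 = 0 → Ȟ^1 ≅ 0
degree 2: 10−0−10 = 0 plus torsion [2] → Ȟ^2 ≅ Z/2

Ȟ^0 = Z, Ȟ^1 = 0, Ȟ^2 = Z/2


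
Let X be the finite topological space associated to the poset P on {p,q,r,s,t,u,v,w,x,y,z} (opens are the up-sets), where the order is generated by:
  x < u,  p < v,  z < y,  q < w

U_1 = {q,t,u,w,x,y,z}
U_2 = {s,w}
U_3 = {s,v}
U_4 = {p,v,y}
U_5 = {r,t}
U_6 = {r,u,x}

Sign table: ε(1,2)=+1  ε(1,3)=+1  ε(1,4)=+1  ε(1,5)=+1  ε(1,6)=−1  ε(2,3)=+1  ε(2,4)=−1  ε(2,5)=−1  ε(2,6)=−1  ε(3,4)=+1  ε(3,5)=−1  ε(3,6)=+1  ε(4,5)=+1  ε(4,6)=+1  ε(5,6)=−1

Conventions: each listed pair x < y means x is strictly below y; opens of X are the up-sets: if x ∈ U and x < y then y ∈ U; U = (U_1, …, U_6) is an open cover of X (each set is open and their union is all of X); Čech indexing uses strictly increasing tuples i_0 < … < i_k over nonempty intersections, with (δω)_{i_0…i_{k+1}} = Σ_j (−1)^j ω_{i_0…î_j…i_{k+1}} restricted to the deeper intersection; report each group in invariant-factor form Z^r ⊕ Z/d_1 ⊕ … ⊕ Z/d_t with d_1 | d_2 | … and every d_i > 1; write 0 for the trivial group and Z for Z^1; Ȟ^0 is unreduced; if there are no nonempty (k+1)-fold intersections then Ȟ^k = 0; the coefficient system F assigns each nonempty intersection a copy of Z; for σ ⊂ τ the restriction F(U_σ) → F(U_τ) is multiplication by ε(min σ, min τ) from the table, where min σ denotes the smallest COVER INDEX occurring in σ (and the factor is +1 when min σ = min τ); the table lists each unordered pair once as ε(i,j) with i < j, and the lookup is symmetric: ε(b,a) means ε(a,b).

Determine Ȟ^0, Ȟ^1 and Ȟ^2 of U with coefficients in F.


nonempty overlaps:
  U12={w} U14={y} U15={t} U16={u,x} U23={s} U34={v} U56={r}
C dims 6,7; δ0: rk 5, SNF 1^5
degree 0: 6−5−0 = 1 → Ȟ^0 ≅ Z
degree 1: 7−0−5 = 2 → Ȟ^1 ≅ Z^2
degree 2: 0−0−0 = 0 → Ȟ^2 ≅ 0

Ȟ^0(U;F) ≅ Z, Ȟ^1(U;F) ≅ Z^2, Ȟ^2(U;F) ≅ 0


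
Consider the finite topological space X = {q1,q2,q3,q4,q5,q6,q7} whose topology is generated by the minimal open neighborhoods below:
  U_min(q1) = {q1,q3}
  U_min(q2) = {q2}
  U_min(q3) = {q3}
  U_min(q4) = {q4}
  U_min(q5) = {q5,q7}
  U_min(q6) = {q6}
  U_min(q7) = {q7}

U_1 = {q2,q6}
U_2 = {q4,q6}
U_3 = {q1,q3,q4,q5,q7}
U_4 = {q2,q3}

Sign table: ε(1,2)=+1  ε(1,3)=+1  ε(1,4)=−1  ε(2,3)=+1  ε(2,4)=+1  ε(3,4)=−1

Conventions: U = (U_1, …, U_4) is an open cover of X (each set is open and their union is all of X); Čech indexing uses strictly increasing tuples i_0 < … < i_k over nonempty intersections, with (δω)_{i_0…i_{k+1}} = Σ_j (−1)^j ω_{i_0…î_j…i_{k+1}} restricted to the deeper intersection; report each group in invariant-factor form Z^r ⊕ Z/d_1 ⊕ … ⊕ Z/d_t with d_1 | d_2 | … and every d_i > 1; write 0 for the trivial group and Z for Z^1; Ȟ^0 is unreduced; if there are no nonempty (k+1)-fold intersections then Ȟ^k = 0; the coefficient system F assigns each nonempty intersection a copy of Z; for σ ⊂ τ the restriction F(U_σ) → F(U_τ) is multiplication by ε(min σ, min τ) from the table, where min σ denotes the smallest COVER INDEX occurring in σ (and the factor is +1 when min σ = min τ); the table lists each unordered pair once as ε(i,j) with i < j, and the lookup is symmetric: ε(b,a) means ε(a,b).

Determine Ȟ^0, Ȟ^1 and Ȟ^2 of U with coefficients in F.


nonempty overlaps:
  U12={q6} U14={q2} U23={q4} U34={q3}
C dims 4,4; δ0: rk 3, SNF 1^3
degree 0: 4−3−0 = 1 → Ȟ^0 ≅ Z
degree 1: 4−0−3 = 1 → Ȟ^1 ≅ Z
degree 2: 0−0−0 = 0 → Ȟ^2 ≅ 0

Ȟ^0 ≅ Z; Ȟ^1 ≅ Z; Ȟ^2 ≅ 0


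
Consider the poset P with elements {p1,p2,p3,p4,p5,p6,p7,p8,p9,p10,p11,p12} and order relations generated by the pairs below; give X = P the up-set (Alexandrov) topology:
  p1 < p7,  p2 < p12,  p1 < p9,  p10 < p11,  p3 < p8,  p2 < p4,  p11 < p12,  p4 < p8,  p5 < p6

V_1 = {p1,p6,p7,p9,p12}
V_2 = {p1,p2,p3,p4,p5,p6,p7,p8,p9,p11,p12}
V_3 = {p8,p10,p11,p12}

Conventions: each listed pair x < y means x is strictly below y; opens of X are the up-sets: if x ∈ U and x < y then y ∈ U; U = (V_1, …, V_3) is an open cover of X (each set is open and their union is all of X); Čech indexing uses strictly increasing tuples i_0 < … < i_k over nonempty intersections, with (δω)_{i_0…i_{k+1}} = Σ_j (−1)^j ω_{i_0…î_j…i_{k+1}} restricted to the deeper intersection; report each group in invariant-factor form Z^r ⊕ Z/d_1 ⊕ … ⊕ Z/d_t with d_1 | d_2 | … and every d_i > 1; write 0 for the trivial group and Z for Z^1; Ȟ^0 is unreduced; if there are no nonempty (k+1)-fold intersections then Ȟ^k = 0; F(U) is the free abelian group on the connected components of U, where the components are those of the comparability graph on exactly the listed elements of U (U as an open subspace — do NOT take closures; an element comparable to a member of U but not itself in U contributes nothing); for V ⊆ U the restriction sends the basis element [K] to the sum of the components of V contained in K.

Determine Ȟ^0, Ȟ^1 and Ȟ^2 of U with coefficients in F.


Ȟ^0(U;F) ≅ Z^3, Ȟ^1(U;F) ≅ 0, Ȟ^2(U;F) ≅ 0

nerve of the cover:
  V12={p1,p6,p7,p9,p12} V13={p12} V23={p8,p11,p12}
  V123={p12}
components per intersection:
  V1: {p1,p7,p9} {p6} {p12}
  V2: {p1,p7,p9} {p2,p3,p4,p8,p11,p12} {p5,p6}
  V3: {p8} {p10,p11,p12}
  V12: {p1,p7,p9} {p6} {p12}
  V13: {p12}
  V23: {p8} {p11,p12}
  V123: {p12}
C dims 8,6,1; δ0: rk 5, SNF 1^5; δ1: rk 1, SNF 1^1
Ȟ^0 = (8 − 5) − 0 = 3, so Ȟ^0 ≅ Z^3
Ȟ^1 = (6 − 1) − 5 = 0, so Ȟ^1 ≅ 0
Ȟ^2 = (1 − 0) − 1 = 0, so Ȟ^2 ≅ 0


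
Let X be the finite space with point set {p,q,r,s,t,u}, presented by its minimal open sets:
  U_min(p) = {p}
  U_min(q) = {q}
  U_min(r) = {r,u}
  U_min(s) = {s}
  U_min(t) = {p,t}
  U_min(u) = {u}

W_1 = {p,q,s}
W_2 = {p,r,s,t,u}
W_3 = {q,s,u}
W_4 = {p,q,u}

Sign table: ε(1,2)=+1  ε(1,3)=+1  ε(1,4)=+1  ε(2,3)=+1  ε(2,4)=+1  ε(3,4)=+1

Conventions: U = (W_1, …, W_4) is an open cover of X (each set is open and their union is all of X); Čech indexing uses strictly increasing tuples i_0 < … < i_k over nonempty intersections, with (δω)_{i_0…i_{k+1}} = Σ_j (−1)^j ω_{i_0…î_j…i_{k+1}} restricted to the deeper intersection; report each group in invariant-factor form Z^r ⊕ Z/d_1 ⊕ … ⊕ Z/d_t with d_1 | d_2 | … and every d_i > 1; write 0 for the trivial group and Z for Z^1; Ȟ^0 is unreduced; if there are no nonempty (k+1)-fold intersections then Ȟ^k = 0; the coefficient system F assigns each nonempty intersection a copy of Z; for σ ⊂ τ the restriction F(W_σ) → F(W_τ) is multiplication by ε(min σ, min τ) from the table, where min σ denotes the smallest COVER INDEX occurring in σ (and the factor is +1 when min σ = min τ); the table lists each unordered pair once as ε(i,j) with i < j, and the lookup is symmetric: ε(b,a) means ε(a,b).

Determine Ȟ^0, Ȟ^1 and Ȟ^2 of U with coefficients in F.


nerve simplices:
  W12={p,s} W13={q,s} W14={p,q} W23={s,u} W24={p,u} W34={q,u}
  W123={s} W124={p} W134={q} W234={u}
C dims 4,6,4; δ0: rk 3, SNF 1^3; δ1: rk 3, SNF 1^3
degree 0: 4−3−0 = 1 → Ȟ^0 ≅ Z
degree 1: 6−3−3 = 0 → Ȟ^1 ≅ 0
degree 2: 4−0−3 = 1 → Ȟ^2 ≅ Z

Ȟ^0(U;F) ≅ Z; Ȟ^1(U;F) ≅ 0; Ȟ^2(U;F) ≅ Z


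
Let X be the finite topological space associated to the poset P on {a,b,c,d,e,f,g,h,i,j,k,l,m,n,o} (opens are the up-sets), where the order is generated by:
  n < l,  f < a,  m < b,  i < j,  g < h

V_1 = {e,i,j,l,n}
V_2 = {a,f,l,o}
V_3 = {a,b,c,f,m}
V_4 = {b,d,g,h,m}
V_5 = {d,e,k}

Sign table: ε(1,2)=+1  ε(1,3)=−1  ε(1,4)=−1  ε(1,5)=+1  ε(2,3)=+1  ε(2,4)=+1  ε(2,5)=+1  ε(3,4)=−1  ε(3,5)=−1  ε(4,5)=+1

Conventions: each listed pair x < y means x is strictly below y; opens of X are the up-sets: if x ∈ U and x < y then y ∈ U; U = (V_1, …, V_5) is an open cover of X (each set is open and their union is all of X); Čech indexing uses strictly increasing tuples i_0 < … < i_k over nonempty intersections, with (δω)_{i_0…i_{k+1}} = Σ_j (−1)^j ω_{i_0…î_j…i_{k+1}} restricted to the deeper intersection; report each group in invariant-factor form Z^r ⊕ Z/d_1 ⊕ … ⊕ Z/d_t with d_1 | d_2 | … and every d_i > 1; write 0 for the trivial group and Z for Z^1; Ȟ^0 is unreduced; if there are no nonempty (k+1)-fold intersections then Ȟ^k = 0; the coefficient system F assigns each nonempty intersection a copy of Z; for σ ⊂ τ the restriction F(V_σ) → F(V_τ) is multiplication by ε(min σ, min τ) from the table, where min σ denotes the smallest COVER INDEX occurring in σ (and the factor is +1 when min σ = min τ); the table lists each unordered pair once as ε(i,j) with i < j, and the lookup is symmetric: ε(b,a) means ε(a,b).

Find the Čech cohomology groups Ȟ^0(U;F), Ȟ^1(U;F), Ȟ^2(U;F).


nonempty overlaps:
  V12={l} V15={e} V23={a,f} V34={b,m} V45={d}
C dims 5,5; δ0: rk 5, SNF 1^4·2
degree 0: 5−5−0 = 0 → Ȟ^0 ≅ 0
degree 1: 5−0−5 = 0 plus torsion [2] → Ȟ^1 ≅ Z/2
degree 2: 0−0−0 = 0 → Ȟ^2 ≅ 0

Ȟ^0 ≅ 0, Ȟ^1 ≅ Z/2 and Ȟ^2 ≅ 0


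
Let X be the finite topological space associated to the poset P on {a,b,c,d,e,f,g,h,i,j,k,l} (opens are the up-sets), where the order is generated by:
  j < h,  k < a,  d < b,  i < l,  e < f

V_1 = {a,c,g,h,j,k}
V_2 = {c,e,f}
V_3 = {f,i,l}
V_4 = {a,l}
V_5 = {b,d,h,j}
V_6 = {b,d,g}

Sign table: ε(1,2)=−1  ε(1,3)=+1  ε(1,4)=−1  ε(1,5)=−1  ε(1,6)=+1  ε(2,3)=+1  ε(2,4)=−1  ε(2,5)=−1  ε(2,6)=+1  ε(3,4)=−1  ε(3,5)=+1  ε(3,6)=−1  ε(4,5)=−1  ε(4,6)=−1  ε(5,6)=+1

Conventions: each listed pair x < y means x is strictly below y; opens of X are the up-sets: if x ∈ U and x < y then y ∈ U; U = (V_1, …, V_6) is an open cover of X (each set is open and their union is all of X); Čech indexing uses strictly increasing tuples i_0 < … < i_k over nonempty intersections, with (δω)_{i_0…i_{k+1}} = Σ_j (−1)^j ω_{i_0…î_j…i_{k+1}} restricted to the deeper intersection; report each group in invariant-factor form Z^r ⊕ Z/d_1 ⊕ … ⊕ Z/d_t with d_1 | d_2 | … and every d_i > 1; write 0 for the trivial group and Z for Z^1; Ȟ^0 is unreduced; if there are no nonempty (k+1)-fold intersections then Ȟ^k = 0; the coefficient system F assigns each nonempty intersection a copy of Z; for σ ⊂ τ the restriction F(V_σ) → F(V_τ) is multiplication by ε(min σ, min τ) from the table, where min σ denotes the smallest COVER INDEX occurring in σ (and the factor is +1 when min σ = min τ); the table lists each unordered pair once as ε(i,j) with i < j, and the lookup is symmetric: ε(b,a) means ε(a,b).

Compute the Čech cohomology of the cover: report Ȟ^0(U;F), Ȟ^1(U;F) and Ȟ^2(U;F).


nonempty intersections:
  V12={c} V14={a} V15={h,j} V16={g} V23={f} V34={l} V56={b,d}
C dims 6,7; δ0: rk 6, SNF 1^5·2
Ȟ^0: (6−6)−0=0 ⇒ 0
Ȟ^1: (7−0)−6=1 plus torsion [2] ⇒ Z ⊕ Z/2
Ȟ^2: (0−0)−0=0 ⇒ 0

Ȟ^0(U;F) ≅ 0,  Ȟ^1(U;F) ≅ Z ⊕ Z/2,  Ȟ^2(U;F) ≅ 0


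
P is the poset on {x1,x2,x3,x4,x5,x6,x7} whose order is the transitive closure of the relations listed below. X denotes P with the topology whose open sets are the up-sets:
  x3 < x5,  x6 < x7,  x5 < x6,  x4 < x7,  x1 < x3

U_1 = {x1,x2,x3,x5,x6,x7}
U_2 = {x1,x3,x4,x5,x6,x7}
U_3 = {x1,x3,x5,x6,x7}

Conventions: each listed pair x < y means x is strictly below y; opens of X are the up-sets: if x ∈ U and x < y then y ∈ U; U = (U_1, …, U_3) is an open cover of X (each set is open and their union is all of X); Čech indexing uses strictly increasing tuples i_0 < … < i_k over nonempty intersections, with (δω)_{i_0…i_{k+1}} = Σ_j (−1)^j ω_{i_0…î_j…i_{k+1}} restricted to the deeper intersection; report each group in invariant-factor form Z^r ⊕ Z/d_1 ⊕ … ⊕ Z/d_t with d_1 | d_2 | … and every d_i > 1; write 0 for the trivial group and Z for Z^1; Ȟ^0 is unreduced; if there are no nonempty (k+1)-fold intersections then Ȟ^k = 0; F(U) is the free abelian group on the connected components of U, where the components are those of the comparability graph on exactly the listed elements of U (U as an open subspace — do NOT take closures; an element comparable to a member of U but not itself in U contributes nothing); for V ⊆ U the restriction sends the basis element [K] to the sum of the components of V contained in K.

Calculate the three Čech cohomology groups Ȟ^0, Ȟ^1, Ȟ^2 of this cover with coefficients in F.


cover nerve:
  U12={x1,x3,x5,x6,x7} U13={x1,x3,x5,x6,x7} U23={x1,x3,x5,x6,x7}
  U123={x1,x3,x5,x6,x7}
components per intersection:
  U1: {x1,x3,x5,x6,x7} {x2}
  U2: {x1,x3,x4,x5,x6,x7}
  U3: {x1,x3,x5,x6,x7}
  U12: {x1,x3,x5,x6,x7}
  U13: {x1,x3,x5,x6,x7}
  U23: {x1,x3,x5,x6,x7}
  U123: {x1,x3,x5,x6,x7}
C dims 4,3,1; δ0: rk 2, SNF 1^2; δ1: rk 1, SNF 1^1
Ȟ^0: (4−2)−0=2 ⇒ Z^2
Ȟ^1: (3−1)−2=0 ⇒ 0
Ȟ^2: (1−0)−1=0 ⇒ 0

Ȟ^0 ≅ Z^2; Ȟ^1 ≅ 0; Ȟ^2 ≅ 0


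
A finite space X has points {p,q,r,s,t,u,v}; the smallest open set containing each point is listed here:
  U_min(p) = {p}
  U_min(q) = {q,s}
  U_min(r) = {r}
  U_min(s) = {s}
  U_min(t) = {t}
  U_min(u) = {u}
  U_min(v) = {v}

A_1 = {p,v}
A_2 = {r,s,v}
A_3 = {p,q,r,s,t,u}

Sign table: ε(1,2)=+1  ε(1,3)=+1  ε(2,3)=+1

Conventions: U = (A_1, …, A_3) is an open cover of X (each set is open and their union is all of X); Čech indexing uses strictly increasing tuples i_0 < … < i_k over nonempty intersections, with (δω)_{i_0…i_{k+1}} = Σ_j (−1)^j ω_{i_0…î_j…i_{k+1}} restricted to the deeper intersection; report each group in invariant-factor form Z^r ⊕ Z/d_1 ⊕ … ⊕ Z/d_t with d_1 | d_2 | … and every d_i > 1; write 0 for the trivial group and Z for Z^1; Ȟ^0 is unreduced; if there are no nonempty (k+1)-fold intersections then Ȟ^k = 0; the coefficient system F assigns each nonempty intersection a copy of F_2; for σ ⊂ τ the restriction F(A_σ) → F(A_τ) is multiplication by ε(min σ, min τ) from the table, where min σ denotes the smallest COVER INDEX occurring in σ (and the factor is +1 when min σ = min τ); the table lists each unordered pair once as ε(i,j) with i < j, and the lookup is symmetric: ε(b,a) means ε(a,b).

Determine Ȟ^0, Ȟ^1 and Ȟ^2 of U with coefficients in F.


nerve of the cover:
  A12={v} A13={p} A23={r,s}
C dims 3,3; δ0: rk_F2 2
Ȟ^0 = (3 − 2) − 0 = 1, so Ȟ^0 ≅ Z/2
Ȟ^1 = (3 − 0) − 2 = 1, so Ȟ^1 ≅ Z/2
Ȟ^2 = (0 − 0) − 0 = 0, so Ȟ^2 ≅ 0

Ȟ^0 = Z/2, Ȟ^1 = Z/2 and Ȟ^2 = 0


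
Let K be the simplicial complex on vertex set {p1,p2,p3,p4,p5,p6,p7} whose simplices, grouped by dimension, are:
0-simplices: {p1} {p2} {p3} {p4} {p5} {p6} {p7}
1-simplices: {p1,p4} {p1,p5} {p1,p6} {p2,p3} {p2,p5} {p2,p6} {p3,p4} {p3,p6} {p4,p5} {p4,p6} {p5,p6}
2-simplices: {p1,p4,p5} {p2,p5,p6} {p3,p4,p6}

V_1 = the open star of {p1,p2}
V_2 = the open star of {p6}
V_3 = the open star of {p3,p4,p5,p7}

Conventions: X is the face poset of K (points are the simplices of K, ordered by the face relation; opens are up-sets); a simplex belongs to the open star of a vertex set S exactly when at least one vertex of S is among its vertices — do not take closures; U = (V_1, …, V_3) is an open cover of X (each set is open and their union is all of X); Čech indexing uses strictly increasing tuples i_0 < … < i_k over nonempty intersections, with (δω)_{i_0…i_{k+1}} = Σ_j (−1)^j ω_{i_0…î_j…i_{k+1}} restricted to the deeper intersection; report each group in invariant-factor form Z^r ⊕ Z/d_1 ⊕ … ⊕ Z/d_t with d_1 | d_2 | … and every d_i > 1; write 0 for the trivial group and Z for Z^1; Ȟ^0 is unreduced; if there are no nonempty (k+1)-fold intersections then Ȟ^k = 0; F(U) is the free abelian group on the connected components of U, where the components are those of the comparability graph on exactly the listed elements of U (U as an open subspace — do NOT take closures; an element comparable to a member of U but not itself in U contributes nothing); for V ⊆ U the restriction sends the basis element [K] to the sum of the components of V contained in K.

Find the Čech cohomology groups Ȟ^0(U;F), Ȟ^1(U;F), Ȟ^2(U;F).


nerve of the cover:
  V1={{p1},{p2},{p1,p4},{p1,p5},{p1,p6},{p2,p3},{p2,p5},{p2,p6},{p1,p4,p5},{p2,p5,p6}} V2={{p6},{p1,p6},{p2,p6},{p3,p6},{p4,p6},{p5,p6},{p2,p5,p6},{p3,p4,p6}} V3={{p3},{p4},{p5},{p7},{p1,p4},{p1,p5},{p2,p3},{p2,p5},{p3,p4},{p3,p6},{p4,p5},{p4,p6},{p5,p6},{p1,p4,p5},{p2,p5,p6},{p3,p4,p6}}
  V12={{p1,p6},{p2,p6},{p2,p5,p6}} V13={{p1,p4},{p1,p5},{p2,p3},{p2,p5},{p1,p4,p5},{p2,p5,p6}} V23={{p3,p6},{p4,p6},{p5,p6},{p2,p5,p6},{p3,p4,p6}}
  V123={{p2,p5,p6}}
components per intersection:
  V1: {{p1},{p1,p4},{p1,p5},{p1,p6},{p1,p4,p5}} {{p2},{p2,p3},{p2,p5},{p2,p6},{p2,p5,p6}}
  V2: {{p6},{p1,p6},{p2,p6},{p3,p6},{p4,p6},{p5,p6},{p2,p5,p6},{p3,p4,p6}}
  V3: {{p3},{p4},{p5},{p1,p4},{p1,p5},{p2,p3},{p2,p5},{p3,p4},{p3,p6},{p4,p5},{p4,p6},{p5,p6},{p1,p4,p5},{p2,p5,p6},{p3,p4,p6}} {{p7}}
  V12: {{p1,p6}} {{p2,p6},{p2,p5,p6}}
  V13: {{p1,p4},{p1,p5},{p1,p4,p5}} {{p2,p3}} {{p2,p5},{p2,p5,p6}}
  V23: {{p3,p6},{p4,p6},{p3,p4,p6}} {{p5,p6},{p2,p5,p6}}
  V123: {{p2,p5,p6}}
C dims 5,7,1; δ0: rk 3, SNF 1^3; δ1: rk 1, SNF 1^1
Ȟ^0 = (5 − 3) − 0 = 2, so Ȟ^0 ≅ Z^2
Ȟ^1 = (7 − 1) − 3 = 3, so Ȟ^1 ≅ Z^3
Ȟ^2 = (1 − 0) − 1 = 0, so Ȟ^2 ≅ 0

Ȟ^0(U;F) ≅ Z^2; Ȟ^1(U;F) ≅ Z^3; Ȟ^2(U;F) ≅ 0


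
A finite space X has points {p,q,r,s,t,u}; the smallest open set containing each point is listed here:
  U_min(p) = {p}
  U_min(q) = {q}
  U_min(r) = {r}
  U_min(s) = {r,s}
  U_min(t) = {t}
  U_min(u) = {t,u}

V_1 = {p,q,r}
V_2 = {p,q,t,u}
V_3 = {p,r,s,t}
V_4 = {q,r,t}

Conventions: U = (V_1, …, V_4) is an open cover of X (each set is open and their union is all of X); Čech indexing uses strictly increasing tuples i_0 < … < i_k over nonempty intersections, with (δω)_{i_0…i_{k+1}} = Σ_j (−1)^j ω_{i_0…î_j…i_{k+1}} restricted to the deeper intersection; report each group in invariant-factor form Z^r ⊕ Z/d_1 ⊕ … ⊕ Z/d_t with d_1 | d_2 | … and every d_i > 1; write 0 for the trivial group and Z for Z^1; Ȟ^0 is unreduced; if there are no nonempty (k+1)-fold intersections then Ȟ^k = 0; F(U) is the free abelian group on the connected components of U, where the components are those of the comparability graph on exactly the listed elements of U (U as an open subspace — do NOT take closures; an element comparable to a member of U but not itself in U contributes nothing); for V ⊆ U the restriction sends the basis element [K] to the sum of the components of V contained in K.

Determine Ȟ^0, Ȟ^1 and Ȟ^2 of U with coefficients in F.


Ȟ^0(U;F) ≅ Z^4, Ȟ^1(U;F) ≅ 0 and Ȟ^2(U;F) ≅ 0

intersection data:
  V12={p,q} V13={p,r} V14={q,r} V23={p,t} V24={q,t} V34={r,t}
  V123={p} V124={q} V134={r} V234={t}
components per intersection:
  V1: {p} {q} {r}
  V2: {p} {q} {t,u}
  V3: {p} {r,s} {t}
  V4: {q} {r} {t}
  V12: {p} {q}
  V13: {p} {r}
  V14: {q} {r}
  V23: {p} {t}
  V24: {q} {t}
  V34: {r} {t}
  V123: {p}
  V124: {q}
  V134: {r}
  V234: {t}
C dims 12,12,4; δ0: rk 8, SNF 1^8; δ1: rk 4, SNF 1^4
Ȟ^0 = (12 − 8) − 0 = 4, so Ȟ^0 ≅ Z^4
Ȟ^1 = (12 − 4) − 8 = 0, so Ȟ^1 ≅ 0
Ȟ^2 = (4 − 0) − 4 = 0, so Ȟ^2 ≅ 0


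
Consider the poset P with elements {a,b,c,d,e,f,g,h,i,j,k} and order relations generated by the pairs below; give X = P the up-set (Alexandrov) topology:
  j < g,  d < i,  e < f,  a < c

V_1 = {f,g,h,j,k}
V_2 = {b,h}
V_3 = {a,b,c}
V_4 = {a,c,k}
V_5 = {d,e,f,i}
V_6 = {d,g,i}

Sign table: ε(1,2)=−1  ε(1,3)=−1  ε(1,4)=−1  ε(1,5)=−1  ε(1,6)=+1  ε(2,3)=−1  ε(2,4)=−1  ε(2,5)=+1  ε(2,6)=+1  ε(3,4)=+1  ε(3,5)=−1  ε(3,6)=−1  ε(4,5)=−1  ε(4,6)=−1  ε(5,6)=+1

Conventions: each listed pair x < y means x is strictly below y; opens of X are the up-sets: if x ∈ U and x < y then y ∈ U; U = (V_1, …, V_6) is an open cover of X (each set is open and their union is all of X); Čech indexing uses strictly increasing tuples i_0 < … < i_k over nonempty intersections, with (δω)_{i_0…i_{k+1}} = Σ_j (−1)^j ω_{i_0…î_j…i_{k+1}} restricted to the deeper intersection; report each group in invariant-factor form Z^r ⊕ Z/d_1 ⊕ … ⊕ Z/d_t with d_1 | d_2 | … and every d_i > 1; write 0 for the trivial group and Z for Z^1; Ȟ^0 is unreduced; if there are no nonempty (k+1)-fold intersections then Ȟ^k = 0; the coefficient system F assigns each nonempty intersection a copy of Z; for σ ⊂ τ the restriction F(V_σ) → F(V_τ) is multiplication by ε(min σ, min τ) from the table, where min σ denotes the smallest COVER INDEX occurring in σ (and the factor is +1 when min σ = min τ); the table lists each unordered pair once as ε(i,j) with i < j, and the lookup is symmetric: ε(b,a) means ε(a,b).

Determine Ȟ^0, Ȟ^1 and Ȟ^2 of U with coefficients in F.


Ȟ^0(U;F) ≅ 0, Ȟ^1(U;F) ≅ Z ⊕ Z/2, Ȟ^2(U;F) ≅ 0

nonempty overlaps:
  V12={h} V14={k} V15={f} V16={g} V23={b} V34={a,c} V56={d,i}
C dims 6,7; δ0: rk 6, SNF 1^5·2
degree 0: 6−6−0 = 0 → Ȟ^0 ≅ 0
degree 1: 7−0−6 = 1 plus torsion [2] → Ȟ^1 ≅ Z ⊕ Z/2
degree 2: 0−0−0 = 0 → Ȟ^2 ≅ 0


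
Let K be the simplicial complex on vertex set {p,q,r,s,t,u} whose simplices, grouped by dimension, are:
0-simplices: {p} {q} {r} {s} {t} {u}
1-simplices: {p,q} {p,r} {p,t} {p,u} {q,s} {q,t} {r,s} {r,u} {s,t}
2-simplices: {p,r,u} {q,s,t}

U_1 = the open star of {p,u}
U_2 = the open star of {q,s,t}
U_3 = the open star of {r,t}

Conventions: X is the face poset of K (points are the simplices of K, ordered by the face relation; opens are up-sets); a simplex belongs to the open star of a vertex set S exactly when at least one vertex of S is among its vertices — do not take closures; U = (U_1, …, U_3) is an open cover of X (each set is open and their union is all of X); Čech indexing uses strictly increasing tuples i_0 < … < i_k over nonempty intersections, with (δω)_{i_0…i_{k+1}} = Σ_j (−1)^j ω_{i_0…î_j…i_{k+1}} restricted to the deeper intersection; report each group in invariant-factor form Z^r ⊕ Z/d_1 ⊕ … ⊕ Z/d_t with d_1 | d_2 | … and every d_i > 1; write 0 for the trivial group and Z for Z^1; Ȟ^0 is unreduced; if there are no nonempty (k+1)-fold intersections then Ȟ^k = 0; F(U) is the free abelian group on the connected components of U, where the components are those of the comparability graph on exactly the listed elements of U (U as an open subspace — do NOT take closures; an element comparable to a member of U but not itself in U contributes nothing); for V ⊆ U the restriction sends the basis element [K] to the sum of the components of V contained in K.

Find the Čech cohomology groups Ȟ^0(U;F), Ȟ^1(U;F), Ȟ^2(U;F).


Ȟ^0 = Z, Ȟ^1 = Z^2 and Ȟ^2 = 0

nonempty overlaps:
  U1={{p},{u},{p,q},{p,r},{p,t},{p,u},{r,u},{p,r,u}} U2={{q},{s},{t},{p,q},{p,t},{q,s},{q,t},{r,s},{s,t},{q,s,t}} U3={{r},{t},{p,r},{p,t},{q,t},{r,s},{r,u},{s,t},{p,r,u},{q,s,t}}
  U12={{p,q},{p,t}} U13={{p,r},{p,t},{r,u},{p,r,u}} U23={{t},{p,t},{q,t},{r,s},{s,t},{q,s,t}}
  U123={{p,t}}
components per intersection:
  U1: {{p},{u},{p,q},{p,r},{p,t},{p,u},{r,u},{p,r,u}}
  U2: {{q},{s},{t},{p,q},{p,t},{q,s},{q,t},{r,s},{s,t},{q,s,t}}
  U3: {{r},{p,r},{r,s},{r,u},{p,r,u}} {{t},{p,t},{q,t},{s,t},{q,s,t}}
  U12: {{p,q}} {{p,t}}
  U13: {{p,r},{r,u},{p,r,u}} {{p,t}}
  U23: {{t},{p,t},{q,t},{s,t},{q,s,t}} {{r,s}}
  U123: {{p,t}}
C dims 4,6,1; δ0: rk 3, SNF 1^3; δ1: rk 1, SNF 1^1
degree 0: 4−3−0 = 1 → Ȟ^0 ≅ Z
degree 1: 6−1−3 = 2 → Ȟ^1 ≅ Z^2
degree 2: 1−0−1 = 0 → Ȟ^2 ≅ 0


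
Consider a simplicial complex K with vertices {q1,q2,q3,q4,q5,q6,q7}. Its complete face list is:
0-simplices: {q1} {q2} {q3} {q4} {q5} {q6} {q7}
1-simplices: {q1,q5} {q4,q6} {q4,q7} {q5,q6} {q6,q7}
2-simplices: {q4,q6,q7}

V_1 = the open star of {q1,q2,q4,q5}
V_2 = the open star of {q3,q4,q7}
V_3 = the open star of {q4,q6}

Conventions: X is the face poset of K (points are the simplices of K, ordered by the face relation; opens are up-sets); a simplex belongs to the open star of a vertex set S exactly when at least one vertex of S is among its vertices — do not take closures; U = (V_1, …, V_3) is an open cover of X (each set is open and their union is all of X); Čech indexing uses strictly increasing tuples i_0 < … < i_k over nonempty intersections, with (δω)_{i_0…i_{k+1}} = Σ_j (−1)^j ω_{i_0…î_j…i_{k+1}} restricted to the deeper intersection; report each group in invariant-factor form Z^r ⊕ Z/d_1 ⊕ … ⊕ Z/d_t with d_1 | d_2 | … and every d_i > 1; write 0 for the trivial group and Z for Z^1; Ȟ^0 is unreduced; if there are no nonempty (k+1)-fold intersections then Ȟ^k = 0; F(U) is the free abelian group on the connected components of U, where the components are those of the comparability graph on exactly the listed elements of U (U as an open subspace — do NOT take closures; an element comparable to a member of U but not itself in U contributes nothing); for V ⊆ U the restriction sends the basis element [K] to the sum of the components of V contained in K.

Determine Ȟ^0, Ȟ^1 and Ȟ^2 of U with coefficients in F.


nerve simplices:
  V1={{q1},{q2},{q4},{q5},{q1,q5},{q4,q6},{q4,q7},{q5,q6},{q4,q6,q7}} V2={{q3},{q4},{q7},{q4,q6},{q4,q7},{q6,q7},{q4,q6,q7}} V3={{q4},{q6},{q4,q6},{q4,q7},{q5,q6},{q6,q7},{q4,q6,q7}}
  V12={{q4},{q4,q6},{q4,q7},{q4,q6,q7}} V13={{q4},{q4,q6},{q4,q7},{q5,q6},{q4,q6,q7}} V23={{q4},{q4,q6},{q4,q7},{q6,q7},{q4,q6,q7}}
  V123={{q4},{q4,q6},{q4,q7},{q4,q6,q7}}
components per intersection:
  V1: {{q1},{q5},{q1,q5},{q5,q6}} {{q2}} {{q4},{q4,q6},{q4,q7},{q4,q6,q7}}
  V2: {{q3}} {{q4},{q7},{q4,q6},{q4,q7},{q6,q7},{q4,q6,q7}}
  V3: {{q4},{q6},{q4,q6},{q4,q7},{q5,q6},{q6,q7},{q4,q6,q7}}
  V12: {{q4},{q4,q6},{q4,q7},{q4,q6,q7}}
  V13: {{q4},{q4,q6},{q4,q7},{q4,q6,q7}} {{q5,q6}}
  V23: {{q4},{q4,q6},{q4,q7},{q6,q7},{q4,q6,q7}}
  V123: {{q4},{q4,q6},{q4,q7},{q4,q6,q7}}
C dims 6,4,1; δ0: rk 3, SNF 1^3; δ1: rk 1, SNF 1^1
degree 0: 6−3−0 = 3 → Ȟ^0 ≅ Z^3
degree 1: 4−1−3 = 0 → Ȟ^1 ≅ 0
degree 2: 1−0−1 = 0 → Ȟ^2 ≅ 0

Ȟ^0(U;F) ≅ Z^3, Ȟ^1(U;F) ≅ 0, Ȟ^2(U;F) ≅ 0
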